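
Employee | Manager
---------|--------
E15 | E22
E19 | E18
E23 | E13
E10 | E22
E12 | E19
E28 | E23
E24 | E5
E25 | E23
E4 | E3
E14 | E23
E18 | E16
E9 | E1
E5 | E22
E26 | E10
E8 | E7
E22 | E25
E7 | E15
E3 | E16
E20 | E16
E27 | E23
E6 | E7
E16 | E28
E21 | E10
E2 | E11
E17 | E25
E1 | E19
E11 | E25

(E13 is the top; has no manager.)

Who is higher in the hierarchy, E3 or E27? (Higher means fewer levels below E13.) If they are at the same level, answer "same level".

E27

E3 is 4 levels below E13; E27 is 2. E27 is higher.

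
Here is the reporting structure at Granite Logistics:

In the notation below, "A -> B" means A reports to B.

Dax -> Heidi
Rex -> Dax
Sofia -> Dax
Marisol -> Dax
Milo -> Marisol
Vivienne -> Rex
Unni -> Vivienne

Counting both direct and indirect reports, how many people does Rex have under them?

2

Rex directly manages Vivienne. Under Vivienne: Unni (1). That's 2 in total.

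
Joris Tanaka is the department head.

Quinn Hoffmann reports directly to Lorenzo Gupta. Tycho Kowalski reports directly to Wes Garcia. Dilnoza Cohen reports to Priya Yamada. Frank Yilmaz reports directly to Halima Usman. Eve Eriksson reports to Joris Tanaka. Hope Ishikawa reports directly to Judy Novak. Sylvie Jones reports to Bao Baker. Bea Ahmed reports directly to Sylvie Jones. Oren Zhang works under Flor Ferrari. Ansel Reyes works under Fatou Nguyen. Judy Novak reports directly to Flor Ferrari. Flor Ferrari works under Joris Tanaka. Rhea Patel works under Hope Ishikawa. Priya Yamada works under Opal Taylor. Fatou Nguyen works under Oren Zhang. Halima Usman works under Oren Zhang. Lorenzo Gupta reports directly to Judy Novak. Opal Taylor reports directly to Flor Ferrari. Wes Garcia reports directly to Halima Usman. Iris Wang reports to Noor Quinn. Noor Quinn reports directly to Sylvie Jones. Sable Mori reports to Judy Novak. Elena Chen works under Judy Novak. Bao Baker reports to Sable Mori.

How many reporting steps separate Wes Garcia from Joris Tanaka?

Chain from Wes Garcia up to Joris Tanaka: Wes Garcia → Halima Usman → Oren Zhang → Flor Ferrari → Joris Tanaka. That is 4 steps up, so Wes Garcia is 4 levels below Joris Tanaka.

4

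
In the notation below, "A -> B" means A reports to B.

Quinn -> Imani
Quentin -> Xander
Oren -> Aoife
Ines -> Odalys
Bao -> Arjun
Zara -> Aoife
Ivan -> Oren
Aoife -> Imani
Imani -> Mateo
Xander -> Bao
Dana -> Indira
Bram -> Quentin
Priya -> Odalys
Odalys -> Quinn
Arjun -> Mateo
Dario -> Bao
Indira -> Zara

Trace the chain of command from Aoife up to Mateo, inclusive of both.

Aoife -> Imani -> Mateo

Aoife reports to Imani. Imani reports to Mateo. Mateo is at the top.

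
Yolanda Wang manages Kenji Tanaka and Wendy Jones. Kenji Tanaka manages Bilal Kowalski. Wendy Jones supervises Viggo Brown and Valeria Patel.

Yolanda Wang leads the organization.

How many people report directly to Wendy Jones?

2

Wendy Jones directly manages Valeria Patel, Viggo Brown. That is 2 direct reports.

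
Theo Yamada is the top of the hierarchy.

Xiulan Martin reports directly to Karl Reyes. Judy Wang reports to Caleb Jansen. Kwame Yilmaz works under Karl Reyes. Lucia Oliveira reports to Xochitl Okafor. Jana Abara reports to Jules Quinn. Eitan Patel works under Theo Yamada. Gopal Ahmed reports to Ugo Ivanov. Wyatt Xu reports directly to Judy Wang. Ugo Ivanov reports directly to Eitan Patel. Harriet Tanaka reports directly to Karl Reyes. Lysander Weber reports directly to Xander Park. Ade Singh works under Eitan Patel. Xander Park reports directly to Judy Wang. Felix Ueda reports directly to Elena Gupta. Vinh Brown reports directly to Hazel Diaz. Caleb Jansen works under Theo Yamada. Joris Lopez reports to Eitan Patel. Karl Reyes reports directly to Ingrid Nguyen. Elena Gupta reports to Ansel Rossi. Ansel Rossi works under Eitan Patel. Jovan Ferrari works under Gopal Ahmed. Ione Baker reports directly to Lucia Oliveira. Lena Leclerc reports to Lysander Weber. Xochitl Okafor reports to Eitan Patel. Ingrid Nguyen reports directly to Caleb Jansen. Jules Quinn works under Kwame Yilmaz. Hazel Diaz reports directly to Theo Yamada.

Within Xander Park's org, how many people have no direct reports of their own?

The only person in Xander Park's organization with no one reporting to them is Lena Leclerc. That is 1.

1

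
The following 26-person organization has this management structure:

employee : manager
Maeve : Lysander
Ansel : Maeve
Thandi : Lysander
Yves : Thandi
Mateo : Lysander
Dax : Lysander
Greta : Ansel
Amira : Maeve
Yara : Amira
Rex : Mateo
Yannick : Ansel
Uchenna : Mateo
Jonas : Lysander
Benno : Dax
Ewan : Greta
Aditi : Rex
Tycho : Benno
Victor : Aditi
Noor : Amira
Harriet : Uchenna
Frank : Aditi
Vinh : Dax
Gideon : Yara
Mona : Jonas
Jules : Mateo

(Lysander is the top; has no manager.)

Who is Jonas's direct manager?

Jonas reports directly to Lysander.

Lysander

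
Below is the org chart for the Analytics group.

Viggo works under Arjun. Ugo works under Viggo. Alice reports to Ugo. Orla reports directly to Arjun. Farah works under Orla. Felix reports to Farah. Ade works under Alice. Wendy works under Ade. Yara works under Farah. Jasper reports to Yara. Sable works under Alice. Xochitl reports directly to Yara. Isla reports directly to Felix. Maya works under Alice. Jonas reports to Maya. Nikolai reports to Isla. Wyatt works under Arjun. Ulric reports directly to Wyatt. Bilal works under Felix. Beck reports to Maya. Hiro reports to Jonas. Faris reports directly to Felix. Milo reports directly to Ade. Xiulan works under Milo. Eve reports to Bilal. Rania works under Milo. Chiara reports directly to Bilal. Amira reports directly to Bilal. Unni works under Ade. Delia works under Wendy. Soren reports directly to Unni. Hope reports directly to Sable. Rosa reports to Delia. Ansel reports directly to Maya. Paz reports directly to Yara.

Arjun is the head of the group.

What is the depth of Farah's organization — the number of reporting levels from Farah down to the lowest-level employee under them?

3

The longest chain under Farah runs Farah → Felix → Bilal → Amira, which is 3 levels below Farah.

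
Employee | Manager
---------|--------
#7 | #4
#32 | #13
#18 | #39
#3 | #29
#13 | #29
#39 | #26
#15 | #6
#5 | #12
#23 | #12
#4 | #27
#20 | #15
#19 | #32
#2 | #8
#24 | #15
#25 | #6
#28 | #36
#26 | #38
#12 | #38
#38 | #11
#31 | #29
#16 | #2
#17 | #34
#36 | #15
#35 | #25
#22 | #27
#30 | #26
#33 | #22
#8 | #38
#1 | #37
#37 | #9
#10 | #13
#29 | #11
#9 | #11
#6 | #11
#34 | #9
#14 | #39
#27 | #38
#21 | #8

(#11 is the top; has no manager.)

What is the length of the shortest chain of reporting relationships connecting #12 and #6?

3

#12 is 2 levels below #11, and #6 is 1 level below #11 (their lowest common manager). The shortest path runs up from #12 to #11 and back down to #6: 2 + 1 = 3 links.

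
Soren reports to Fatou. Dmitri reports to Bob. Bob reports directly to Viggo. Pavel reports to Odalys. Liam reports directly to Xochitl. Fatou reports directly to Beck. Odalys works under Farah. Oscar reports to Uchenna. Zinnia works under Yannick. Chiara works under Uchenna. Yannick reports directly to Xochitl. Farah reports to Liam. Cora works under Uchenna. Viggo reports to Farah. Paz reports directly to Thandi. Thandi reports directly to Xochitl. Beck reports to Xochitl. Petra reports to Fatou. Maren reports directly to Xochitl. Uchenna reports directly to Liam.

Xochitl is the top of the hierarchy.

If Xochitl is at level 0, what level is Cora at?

3

Chain from Cora up to Xochitl: Cora → Uchenna → Liam → Xochitl. That is 3 steps up, so Cora is 3 levels below Xochitl.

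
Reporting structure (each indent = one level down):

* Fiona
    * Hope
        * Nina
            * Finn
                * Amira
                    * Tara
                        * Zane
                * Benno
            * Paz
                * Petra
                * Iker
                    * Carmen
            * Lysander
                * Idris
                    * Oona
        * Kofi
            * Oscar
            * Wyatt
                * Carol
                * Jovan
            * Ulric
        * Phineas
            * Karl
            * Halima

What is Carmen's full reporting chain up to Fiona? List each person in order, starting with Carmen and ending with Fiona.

Carmen -> Iker -> Paz -> Nina -> Hope -> Fiona

Carmen reports to Iker. Iker reports to Paz. Paz reports to Nina. Nina reports to Hope. Hope reports to Fiona. Fiona is at the top.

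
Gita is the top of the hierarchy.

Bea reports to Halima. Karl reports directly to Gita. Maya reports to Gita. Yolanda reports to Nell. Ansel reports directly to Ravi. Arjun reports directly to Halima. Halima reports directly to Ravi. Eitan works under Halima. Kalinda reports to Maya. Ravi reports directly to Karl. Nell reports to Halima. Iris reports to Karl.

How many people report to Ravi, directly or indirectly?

7

Ravi directly manages Halima, Ansel. Under Halima: Eitan, Bea, Arjun, Nell, Yolanda (5). Ansel has no reports. So Ravi's organization is 2 direct reports plus everyone under them: 6 + 1 = 7.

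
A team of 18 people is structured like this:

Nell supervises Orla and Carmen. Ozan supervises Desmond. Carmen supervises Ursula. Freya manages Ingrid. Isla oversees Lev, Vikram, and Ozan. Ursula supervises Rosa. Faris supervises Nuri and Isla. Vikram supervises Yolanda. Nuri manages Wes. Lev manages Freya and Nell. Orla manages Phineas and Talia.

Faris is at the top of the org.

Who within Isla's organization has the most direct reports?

Isla

Direct-report counts within Isla's organization: Isla has 3; Vikram has 1; Ozan has 1; Lev has 2; Nell has 2; Orla has 2; Carmen has 1; Ursula has 1; Freya has 1. The largest is 3, held by Isla.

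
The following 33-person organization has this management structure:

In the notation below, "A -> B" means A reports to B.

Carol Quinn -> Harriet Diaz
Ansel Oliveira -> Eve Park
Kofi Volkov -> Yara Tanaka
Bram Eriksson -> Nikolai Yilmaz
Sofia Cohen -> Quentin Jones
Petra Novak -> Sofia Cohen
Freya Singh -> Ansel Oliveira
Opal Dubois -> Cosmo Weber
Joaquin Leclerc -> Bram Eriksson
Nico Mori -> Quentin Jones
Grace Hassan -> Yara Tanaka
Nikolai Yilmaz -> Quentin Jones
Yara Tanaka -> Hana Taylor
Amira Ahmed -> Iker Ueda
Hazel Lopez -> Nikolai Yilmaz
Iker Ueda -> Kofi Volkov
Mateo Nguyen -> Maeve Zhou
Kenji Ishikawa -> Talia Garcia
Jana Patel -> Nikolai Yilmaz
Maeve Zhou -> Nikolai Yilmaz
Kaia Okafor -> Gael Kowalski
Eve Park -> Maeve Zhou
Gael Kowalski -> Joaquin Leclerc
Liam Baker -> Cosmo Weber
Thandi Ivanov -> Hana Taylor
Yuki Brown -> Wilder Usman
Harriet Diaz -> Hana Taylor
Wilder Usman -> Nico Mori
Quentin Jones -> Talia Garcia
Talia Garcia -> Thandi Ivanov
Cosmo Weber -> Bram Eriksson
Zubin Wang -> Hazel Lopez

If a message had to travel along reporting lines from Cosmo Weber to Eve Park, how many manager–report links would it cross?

4

Cosmo Weber is 2 levels below Nikolai Yilmaz, and Eve Park is 2 levels below Nikolai Yilmaz (their lowest common manager). The shortest path runs up from Cosmo Weber to Nikolai Yilmaz and back down to Eve Park: 2 + 2 = 4 links.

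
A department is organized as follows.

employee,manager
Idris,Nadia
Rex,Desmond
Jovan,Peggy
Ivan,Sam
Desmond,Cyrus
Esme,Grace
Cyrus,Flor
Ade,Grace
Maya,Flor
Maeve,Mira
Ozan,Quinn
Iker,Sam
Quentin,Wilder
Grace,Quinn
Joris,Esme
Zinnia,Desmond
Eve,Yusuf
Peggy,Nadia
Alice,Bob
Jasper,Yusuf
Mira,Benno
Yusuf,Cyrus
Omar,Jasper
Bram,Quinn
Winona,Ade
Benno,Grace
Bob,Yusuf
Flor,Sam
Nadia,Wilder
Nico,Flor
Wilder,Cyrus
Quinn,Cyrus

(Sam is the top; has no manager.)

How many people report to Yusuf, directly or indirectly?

Yusuf directly manages Jasper, Bob, Eve. Under Jasper: Omar (1). Under Bob: Alice (1). Eve has no reports. So Yusuf's organization is 3 direct reports plus everyone under them: 2 + 2 + 1 = 5.

5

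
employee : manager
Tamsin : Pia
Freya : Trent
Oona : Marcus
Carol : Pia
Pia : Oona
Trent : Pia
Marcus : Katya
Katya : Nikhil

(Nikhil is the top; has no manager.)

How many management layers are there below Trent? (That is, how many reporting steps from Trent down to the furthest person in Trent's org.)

The longest chain under Trent runs Trent → Freya, which is 1 level below Trent.

1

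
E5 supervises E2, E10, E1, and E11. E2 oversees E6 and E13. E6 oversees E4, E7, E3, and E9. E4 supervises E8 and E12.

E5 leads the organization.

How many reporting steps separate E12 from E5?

Chain from E12 up to E5: E12 → E4 → E6 → E2 → E5. That is 4 steps up, so E12 is 4 levels below E5.

4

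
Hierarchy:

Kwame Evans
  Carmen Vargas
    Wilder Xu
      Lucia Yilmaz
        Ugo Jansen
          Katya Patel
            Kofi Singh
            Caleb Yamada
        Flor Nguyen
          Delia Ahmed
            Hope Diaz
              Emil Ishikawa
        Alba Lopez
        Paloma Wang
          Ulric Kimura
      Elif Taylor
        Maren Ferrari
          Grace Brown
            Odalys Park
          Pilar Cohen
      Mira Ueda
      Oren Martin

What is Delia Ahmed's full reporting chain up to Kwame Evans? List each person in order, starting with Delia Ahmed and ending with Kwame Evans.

Delia Ahmed -> Flor Nguyen -> Lucia Yilmaz -> Wilder Xu -> Carmen Vargas -> Kwame Evans

Delia Ahmed reports to Flor Nguyen. Flor Nguyen reports to Lucia Yilmaz. Lucia Yilmaz reports to Wilder Xu. Wilder Xu reports to Carmen Vargas. Carmen Vargas reports to Kwame Evans. Kwame Evans is at the top.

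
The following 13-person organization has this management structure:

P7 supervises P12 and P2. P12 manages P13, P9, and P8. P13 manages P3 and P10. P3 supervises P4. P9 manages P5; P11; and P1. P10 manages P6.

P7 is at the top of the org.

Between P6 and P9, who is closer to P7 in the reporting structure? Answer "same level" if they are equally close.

P6 is 4 levels below P7; P9 is 2. P9 is higher.

P9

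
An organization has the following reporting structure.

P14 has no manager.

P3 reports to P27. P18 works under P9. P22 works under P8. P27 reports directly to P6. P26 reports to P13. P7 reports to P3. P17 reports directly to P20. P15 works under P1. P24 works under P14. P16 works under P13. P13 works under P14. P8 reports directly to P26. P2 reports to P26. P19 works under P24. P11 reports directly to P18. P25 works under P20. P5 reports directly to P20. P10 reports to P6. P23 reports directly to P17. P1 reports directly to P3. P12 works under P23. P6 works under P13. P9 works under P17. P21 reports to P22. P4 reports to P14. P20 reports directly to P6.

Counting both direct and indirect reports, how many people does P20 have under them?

P20 directly manages P17, P25, P5. Under P17: P9, P18, P11, P23, P12 (5). P25 has no reports. P5 has no reports. So P20's organization is 3 direct reports plus everyone under them: 6 + 1 + 1 = 8.

8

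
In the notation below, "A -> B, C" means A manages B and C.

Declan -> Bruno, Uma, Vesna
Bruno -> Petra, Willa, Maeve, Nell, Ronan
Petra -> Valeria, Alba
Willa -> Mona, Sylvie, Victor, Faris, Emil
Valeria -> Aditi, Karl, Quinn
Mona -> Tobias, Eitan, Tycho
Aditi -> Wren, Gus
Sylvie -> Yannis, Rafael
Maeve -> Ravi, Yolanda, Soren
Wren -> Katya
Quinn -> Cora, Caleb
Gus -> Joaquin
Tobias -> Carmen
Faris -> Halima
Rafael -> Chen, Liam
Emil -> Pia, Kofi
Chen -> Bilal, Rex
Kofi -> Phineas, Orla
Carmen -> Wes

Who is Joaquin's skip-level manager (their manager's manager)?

Joaquin reports to Gus, and Gus reports to Aditi. So Joaquin's skip-level manager is Aditi.

Aditi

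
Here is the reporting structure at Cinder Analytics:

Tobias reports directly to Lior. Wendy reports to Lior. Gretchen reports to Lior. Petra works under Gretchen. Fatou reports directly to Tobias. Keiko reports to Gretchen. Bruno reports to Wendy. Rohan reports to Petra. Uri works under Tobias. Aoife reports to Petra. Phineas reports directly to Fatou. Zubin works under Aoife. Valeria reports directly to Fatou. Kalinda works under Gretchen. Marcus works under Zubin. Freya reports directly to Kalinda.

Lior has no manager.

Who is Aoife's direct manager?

Petra

Aoife reports directly to Petra.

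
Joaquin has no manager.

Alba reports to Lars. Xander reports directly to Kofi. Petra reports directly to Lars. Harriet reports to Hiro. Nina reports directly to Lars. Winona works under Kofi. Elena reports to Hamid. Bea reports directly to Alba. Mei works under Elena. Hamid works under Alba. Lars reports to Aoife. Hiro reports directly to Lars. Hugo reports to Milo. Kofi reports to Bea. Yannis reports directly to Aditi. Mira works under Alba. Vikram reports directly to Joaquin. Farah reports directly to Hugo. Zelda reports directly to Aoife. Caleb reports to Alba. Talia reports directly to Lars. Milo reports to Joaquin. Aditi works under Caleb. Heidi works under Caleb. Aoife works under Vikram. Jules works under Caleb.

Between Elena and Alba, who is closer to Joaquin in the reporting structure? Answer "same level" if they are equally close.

Elena is 6 levels below Joaquin; Alba is 4. Alba is higher.

Alba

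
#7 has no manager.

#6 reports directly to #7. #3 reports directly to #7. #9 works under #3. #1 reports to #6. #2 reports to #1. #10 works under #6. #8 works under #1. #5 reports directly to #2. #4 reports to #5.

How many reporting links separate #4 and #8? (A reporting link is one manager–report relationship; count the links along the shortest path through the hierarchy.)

#4 is 3 levels below #1, and #8 is 1 level below #1 (their lowest common manager). The shortest path runs up from #4 to #1 and back down to #8: 3 + 1 = 4 links.

4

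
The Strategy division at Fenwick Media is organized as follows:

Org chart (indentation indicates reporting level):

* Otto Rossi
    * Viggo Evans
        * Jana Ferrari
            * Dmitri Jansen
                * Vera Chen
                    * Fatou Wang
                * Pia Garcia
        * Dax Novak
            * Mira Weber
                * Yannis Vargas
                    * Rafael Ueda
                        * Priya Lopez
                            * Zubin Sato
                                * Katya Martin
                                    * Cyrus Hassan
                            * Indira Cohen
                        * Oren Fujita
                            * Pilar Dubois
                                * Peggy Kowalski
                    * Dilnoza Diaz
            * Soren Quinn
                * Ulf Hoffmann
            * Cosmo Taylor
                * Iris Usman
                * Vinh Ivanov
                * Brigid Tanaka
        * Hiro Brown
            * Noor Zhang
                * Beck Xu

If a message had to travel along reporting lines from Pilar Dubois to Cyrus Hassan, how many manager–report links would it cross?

Pilar Dubois is 2 levels below Rafael Ueda, and Cyrus Hassan is 4 levels below Rafael Ueda (their lowest common manager). The shortest path runs up from Pilar Dubois to Rafael Ueda and back down to Cyrus Hassan: 2 + 4 = 6 links.

6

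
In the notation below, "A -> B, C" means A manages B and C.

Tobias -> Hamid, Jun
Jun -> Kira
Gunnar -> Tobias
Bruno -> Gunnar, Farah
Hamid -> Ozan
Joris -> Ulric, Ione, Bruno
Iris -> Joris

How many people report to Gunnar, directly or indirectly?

Gunnar directly manages Tobias. Under Tobias: Jun, Kira, Hamid, Ozan (4). That's 5 in total.

5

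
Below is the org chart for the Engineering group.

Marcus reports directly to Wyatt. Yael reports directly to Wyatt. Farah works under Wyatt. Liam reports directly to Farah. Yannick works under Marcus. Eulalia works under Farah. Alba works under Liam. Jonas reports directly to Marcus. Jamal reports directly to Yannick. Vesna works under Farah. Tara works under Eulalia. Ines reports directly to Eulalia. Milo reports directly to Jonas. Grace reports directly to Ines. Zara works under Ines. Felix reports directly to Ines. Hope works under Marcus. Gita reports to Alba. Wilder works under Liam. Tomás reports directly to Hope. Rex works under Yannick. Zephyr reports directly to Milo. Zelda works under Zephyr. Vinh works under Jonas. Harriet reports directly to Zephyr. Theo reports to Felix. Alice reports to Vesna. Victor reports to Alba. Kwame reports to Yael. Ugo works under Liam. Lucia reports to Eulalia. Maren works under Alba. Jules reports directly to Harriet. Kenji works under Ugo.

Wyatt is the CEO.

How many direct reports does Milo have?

1

Milo directly manages Zephyr. That is 1 direct report.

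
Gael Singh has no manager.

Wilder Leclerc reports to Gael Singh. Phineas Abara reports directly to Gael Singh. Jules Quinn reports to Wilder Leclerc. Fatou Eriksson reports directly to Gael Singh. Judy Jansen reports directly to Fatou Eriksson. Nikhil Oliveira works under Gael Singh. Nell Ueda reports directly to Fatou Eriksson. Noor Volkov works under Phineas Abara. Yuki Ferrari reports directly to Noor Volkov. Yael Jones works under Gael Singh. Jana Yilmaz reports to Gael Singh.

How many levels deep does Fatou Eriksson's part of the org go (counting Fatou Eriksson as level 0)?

The longest chain under Fatou Eriksson runs Fatou Eriksson → Nell Ueda, which is 1 level below Fatou Eriksson.

1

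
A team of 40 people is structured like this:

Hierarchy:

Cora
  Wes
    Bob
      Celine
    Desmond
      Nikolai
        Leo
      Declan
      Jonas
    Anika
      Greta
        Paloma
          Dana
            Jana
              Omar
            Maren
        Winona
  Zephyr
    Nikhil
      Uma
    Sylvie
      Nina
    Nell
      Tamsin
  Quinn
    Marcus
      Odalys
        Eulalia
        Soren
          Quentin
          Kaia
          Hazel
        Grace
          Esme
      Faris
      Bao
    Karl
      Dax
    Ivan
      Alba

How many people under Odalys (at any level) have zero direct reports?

The people in Odalys's organization with no one reporting to them are Esme, Hazel, Kaia, Quentin, Eulalia. That is 5.

5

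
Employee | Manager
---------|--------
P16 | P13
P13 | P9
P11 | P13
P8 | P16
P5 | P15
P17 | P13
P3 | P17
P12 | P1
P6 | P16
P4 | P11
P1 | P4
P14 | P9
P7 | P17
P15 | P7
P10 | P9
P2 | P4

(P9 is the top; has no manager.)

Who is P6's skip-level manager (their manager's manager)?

P6 reports to P16, and P16 reports to P13. So P6's skip-level manager is P13.

P13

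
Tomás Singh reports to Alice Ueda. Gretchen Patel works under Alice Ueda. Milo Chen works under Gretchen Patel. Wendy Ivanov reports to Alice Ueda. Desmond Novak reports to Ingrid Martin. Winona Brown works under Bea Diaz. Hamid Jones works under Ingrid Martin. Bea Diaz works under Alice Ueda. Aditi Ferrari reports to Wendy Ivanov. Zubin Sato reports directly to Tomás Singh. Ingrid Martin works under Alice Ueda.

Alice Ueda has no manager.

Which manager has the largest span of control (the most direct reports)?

Direct-report counts: Alice Ueda has 5; Gretchen Patel has 1; Tomás Singh has 1; Wendy Ivanov has 1; Bea Diaz has 1; Ingrid Martin has 2. The largest is 5, held by Alice Ueda.

Alice Ueda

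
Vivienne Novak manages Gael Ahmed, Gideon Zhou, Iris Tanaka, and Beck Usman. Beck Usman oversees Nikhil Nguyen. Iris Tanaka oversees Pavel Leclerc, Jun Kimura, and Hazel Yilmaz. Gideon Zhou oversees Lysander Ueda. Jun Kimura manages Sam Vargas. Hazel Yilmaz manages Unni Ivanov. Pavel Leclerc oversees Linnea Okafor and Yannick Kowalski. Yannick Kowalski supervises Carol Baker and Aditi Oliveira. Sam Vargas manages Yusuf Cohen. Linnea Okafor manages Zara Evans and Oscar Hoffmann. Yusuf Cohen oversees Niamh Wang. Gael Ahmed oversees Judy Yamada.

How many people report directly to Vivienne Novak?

4

Vivienne Novak directly manages Beck Usman, Iris Tanaka, Gideon Zhou, Gael Ahmed. That is 4 direct reports.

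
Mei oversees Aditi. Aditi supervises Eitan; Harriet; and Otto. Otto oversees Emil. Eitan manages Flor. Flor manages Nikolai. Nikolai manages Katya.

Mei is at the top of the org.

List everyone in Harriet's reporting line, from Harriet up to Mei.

Harriet -> Aditi -> Mei

Harriet reports to Aditi. Aditi reports to Mei. Mei is at the top.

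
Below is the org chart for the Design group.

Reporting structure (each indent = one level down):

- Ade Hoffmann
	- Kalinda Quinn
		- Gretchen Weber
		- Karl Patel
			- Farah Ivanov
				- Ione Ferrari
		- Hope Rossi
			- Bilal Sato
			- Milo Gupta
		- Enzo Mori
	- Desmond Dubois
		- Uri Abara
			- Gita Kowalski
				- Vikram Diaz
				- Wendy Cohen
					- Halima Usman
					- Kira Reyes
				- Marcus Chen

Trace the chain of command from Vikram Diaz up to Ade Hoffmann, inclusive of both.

Vikram Diaz -> Gita Kowalski -> Uri Abara -> Desmond Dubois -> Ade Hoffmann

Vikram Diaz reports to Gita Kowalski. Gita Kowalski reports to Uri Abara. Uri Abara reports to Desmond Dubois. Desmond Dubois reports to Ade Hoffmann. Ade Hoffmann is at the top.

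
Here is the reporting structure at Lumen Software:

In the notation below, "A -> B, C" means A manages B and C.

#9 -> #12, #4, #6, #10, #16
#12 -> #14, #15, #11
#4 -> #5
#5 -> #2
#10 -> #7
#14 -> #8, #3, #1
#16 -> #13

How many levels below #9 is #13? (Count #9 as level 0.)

2

Chain from #13 up to #9: #13 → #16 → #9. That is 2 steps up, so #13 is 2 levels below #9.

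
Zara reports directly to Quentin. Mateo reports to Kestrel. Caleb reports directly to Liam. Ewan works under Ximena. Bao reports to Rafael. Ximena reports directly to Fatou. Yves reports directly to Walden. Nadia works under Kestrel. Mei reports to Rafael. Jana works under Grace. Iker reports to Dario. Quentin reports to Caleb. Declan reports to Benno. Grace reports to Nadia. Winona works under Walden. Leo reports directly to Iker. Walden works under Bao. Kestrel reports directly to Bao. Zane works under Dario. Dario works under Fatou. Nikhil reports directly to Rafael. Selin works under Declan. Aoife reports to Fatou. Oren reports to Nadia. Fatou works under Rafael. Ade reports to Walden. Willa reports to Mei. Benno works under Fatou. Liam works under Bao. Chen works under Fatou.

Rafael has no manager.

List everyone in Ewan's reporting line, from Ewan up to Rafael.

Ewan reports to Ximena. Ximena reports to Fatou. Fatou reports to Rafael. Rafael is at the top.

Ewan -> Ximena -> Fatou -> Rafael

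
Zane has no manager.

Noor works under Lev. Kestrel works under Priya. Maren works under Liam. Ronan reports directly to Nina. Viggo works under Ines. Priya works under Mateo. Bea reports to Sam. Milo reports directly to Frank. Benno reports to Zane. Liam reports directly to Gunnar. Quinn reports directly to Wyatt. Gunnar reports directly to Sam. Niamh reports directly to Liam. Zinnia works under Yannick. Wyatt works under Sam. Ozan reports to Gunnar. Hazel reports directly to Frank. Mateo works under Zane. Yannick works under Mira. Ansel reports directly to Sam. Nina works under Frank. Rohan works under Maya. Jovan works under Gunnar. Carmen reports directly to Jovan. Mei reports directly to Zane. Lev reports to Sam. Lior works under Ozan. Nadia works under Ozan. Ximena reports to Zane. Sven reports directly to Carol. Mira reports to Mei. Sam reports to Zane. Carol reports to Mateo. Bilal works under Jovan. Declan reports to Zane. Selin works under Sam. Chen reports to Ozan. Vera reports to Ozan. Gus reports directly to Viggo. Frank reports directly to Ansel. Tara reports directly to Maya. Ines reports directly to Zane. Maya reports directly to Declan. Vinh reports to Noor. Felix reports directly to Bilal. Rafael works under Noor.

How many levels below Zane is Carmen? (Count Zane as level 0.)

Chain from Carmen up to Zane: Carmen → Jovan → Gunnar → Sam → Zane. That is 4 steps up, so Carmen is 4 levels below Zane.

4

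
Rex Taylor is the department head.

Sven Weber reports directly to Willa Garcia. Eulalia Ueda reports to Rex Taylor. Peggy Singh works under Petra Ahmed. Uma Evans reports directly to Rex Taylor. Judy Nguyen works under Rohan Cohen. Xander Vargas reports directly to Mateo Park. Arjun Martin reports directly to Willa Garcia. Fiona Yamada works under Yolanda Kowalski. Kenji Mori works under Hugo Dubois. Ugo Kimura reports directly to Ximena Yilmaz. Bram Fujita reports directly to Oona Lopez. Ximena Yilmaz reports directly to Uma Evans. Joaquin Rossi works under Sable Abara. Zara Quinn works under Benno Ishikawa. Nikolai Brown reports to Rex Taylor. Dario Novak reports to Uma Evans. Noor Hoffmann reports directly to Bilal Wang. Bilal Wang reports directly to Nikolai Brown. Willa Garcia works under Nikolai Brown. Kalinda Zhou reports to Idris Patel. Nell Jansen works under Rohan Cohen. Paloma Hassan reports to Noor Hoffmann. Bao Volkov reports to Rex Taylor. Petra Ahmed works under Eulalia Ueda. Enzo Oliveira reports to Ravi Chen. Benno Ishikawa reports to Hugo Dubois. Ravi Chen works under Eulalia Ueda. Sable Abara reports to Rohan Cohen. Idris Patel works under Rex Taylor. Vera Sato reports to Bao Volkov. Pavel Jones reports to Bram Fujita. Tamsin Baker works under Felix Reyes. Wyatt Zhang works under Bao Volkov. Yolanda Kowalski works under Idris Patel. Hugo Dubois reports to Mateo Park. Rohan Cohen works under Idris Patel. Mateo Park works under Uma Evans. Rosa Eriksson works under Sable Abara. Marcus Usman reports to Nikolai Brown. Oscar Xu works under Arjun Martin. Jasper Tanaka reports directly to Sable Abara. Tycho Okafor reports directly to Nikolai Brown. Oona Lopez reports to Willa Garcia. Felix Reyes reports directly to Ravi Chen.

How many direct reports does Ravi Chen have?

2

Ravi Chen directly manages Enzo Oliveira, Felix Reyes. That is 2 direct reports.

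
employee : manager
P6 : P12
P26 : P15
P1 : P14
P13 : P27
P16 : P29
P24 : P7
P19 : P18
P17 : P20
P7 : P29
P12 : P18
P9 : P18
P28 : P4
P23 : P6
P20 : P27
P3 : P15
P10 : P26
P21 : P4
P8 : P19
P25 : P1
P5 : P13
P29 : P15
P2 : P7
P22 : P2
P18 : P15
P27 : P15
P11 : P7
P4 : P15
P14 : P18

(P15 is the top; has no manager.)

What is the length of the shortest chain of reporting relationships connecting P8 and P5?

6

P8 is 3 levels below P15, and P5 is 3 levels below P15 (their lowest common manager). The shortest path runs up from P8 to P15 and back down to P5: 3 + 3 = 6 links.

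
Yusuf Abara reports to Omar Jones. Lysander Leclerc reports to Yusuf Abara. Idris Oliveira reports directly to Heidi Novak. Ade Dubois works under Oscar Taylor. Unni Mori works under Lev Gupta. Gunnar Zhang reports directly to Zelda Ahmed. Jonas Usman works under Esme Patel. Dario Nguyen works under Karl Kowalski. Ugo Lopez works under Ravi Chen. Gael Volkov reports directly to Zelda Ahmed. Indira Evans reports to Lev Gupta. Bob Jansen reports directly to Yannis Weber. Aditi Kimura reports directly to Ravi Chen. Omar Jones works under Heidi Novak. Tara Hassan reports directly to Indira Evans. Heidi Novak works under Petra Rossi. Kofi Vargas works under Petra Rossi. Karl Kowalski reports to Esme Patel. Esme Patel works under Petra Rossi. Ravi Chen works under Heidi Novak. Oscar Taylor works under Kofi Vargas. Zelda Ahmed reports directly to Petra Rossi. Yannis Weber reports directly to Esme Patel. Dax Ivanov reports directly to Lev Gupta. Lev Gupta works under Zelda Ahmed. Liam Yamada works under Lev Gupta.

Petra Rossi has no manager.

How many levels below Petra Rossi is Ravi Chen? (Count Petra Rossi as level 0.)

2

Chain from Ravi Chen up to Petra Rossi: Ravi Chen → Heidi Novak → Petra Rossi. That is 2 steps up, so Ravi Chen is 2 levels below Petra Rossi.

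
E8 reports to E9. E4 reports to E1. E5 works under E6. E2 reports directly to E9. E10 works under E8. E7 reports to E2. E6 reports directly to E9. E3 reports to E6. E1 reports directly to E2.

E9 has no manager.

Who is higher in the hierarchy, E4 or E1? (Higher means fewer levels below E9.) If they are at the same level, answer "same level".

E4 is 3 levels below E9; E1 is 2. E1 is higher.

E1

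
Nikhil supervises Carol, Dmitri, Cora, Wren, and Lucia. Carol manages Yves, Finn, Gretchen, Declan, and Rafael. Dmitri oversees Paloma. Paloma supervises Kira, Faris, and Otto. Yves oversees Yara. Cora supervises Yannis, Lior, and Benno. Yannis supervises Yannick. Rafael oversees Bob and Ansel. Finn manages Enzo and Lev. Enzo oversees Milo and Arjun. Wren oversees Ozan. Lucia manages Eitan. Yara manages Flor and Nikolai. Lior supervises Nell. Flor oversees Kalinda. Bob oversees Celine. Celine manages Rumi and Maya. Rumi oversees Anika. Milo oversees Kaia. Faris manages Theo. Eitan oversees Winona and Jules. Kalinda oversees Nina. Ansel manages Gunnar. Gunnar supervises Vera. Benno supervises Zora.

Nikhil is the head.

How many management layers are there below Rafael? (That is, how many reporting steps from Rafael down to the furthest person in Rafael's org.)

4

The longest chain under Rafael runs Rafael → Bob → Celine → Rumi → Anika, which is 4 levels below Rafael.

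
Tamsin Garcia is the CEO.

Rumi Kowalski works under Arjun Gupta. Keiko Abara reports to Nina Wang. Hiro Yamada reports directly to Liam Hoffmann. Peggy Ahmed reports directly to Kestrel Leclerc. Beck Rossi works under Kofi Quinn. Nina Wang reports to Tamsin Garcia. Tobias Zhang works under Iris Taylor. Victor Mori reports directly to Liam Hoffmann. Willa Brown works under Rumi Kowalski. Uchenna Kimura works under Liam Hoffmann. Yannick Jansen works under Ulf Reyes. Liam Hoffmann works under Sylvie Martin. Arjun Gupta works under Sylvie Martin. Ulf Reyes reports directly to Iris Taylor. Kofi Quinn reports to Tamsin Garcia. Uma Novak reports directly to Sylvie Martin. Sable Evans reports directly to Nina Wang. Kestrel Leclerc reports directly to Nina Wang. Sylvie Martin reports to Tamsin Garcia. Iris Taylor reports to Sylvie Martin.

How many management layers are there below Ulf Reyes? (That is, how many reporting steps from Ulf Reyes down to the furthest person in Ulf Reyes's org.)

1

The longest chain under Ulf Reyes runs Ulf Reyes → Yannick Jansen, which is 1 level below Ulf Reyes.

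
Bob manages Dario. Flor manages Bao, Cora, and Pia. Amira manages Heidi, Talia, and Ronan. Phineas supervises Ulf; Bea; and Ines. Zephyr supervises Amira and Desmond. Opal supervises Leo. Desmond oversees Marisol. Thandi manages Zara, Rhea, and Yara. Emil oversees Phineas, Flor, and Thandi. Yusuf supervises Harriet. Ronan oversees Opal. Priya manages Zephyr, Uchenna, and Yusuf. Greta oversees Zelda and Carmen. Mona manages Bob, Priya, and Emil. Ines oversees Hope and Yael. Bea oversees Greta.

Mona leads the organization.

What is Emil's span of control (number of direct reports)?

Emil directly manages Phineas, Flor, Thandi. That is 3 direct reports.

3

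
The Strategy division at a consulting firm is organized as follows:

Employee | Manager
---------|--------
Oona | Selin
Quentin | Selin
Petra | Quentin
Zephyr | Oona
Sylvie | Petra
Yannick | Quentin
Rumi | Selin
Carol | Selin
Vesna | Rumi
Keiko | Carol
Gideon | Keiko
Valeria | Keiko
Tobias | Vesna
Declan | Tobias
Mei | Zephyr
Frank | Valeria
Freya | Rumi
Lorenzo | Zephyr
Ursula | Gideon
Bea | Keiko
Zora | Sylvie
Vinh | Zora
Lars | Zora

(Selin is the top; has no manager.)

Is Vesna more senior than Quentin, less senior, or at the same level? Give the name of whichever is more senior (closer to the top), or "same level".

Vesna is 2 levels below Selin; Quentin is 1. Quentin is higher.

Quentin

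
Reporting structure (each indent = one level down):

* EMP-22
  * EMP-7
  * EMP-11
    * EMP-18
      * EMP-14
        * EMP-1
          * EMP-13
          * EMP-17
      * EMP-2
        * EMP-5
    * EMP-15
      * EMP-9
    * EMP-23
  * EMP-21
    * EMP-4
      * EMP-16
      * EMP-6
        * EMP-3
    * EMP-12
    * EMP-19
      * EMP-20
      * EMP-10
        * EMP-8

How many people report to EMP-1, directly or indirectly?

EMP-1 directly manages EMP-13, EMP-17. EMP-13 has no reports. EMP-17 has no reports. So EMP-1's organization is 2 direct reports plus everyone under them: 1 + 1 = 2.

2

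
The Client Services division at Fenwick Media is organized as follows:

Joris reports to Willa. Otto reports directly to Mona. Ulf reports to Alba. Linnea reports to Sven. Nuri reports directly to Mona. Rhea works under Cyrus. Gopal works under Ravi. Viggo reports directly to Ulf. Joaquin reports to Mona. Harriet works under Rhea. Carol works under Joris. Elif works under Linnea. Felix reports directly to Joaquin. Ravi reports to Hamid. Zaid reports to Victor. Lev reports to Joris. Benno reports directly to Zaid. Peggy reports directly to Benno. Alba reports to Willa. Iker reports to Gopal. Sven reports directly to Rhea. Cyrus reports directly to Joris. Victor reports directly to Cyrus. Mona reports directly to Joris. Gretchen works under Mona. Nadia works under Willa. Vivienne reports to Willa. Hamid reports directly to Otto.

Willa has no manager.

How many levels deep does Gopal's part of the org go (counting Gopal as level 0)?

The longest chain under Gopal runs Gopal → Iker, which is 1 level below Gopal.

1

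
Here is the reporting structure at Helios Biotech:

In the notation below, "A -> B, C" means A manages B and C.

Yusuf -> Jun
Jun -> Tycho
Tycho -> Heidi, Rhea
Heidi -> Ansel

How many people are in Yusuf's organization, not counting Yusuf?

Yusuf directly manages Jun. Under Jun: Tycho, Rhea, Heidi, Ansel (4). That's 5 in total.

5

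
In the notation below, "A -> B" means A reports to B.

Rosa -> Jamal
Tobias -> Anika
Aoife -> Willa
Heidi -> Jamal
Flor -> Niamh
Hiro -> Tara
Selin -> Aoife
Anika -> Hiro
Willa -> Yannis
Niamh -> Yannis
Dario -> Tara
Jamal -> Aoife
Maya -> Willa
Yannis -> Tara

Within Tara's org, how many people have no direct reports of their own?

The people in Tara's organization with no one reporting to them are Tobias, Dario, Flor, Rosa, Heidi, Selin, Maya. That is 7.

7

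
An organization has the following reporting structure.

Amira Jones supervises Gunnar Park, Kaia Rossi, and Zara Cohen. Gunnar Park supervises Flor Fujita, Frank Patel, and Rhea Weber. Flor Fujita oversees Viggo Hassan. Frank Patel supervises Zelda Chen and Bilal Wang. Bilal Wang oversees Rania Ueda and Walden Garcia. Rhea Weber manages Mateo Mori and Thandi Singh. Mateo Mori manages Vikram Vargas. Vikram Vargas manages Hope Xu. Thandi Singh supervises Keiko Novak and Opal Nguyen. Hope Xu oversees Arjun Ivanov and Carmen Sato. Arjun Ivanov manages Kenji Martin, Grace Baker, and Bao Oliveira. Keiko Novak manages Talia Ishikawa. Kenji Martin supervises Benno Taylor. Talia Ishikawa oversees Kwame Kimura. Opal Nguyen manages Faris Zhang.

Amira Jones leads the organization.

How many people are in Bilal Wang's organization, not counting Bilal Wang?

2

Bilal Wang directly manages Rania Ueda, Walden Garcia. Rania Ueda has no reports. Walden Garcia has no reports. So Bilal Wang's organization is 2 direct reports plus everyone under them: 1 + 1 = 2.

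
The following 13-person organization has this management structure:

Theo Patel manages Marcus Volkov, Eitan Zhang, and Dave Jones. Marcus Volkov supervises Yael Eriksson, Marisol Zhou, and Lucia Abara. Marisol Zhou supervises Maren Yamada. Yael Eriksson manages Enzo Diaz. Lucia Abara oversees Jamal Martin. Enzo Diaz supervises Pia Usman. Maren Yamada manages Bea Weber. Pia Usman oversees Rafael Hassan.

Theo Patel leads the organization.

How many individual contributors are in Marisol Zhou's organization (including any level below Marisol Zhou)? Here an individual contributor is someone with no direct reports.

The only person in Marisol Zhou's organization with no one reporting to them is Bea Weber. That is 1.

1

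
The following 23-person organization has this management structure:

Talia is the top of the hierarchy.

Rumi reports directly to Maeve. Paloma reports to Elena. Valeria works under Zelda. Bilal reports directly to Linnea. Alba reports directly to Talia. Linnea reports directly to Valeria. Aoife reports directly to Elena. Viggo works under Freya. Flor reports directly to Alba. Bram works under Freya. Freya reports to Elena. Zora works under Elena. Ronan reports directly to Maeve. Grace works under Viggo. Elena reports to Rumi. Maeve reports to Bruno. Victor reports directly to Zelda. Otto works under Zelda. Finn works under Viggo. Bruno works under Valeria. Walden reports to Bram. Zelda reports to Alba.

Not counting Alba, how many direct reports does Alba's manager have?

0

Alba reports to Talia, and Talia has no other direct reports. Alba has 0 peers.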